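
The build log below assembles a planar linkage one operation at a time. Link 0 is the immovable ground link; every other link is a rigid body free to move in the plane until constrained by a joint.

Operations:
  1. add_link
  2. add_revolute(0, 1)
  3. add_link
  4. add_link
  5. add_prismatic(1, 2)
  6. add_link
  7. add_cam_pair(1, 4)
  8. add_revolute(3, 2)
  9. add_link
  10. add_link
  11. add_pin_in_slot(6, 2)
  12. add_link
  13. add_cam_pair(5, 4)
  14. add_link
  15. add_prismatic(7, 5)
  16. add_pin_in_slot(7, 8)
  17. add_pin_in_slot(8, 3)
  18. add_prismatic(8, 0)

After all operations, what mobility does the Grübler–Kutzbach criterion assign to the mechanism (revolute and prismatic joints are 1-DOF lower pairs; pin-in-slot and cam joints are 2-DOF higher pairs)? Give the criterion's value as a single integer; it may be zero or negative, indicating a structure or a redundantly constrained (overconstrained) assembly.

link 0 = ground. State L|J1|J2 = 1|0|0
+link1  2|0|0
R(0,1) f=1→J1  2|1|0
+link2  3|1|0
+link3  4|1|0
P(1,2) f=1→J1  4|2|0
+link4  5|2|0
C(1,4) f=2→J2  5|2|1
R(3,2) f=1→J1  5|3|1
+link5  6|3|1
+link6  7|3|1
PS(6,2) f=2→J2  7|3|2
+link7  8|3|2
C(5,4) f=2→J2  8|3|3
+link8  9|3|3
P(7,5) f=1→J1  9|4|3
PS(7,8) f=2→J2  9|4|4
PS(8,3) f=2→J2  9|4|5
P(8,0) f=1→J1  9|5|5
M = 3(9−1)−2·5−5 = 24−10−5 = 9

M = 9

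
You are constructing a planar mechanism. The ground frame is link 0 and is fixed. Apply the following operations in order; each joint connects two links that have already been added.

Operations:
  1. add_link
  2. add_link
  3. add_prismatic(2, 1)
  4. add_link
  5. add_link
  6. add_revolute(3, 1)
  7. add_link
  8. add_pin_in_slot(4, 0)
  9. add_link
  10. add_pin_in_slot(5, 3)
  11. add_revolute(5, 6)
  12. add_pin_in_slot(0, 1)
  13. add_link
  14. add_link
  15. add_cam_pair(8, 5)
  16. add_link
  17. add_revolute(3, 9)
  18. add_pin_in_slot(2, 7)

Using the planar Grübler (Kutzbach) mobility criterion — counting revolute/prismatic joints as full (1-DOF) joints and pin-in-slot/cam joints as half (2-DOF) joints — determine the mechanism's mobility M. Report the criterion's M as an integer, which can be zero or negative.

[1;0;0] (link 0 is ground)
L+ [2;0;0]
L+ [3;0;0]
P(2,1)∈J1 [3;1;0]
L+ [4;1;0]
L+ [5;1;0]
R(3,1)∈J1 [5;2;0]
L+ [6;2;0]
PS(4,0)∈J2 [6;2;1]
L+ [7;2;1]
PS(5,3)∈J2 [7;2;2]
R(5,6)∈J1 [7;3;2]
PS(0,1)∈J2 [7;3;3]
L+ [8;3;3]
L+ [9;3;3]
C(8,5)∈J2 [9;3;4]
L+ [10;3;4]
R(3,9)∈J1 [10;4;4]
PS(2,7)∈J2 [10;4;5]
mobility = 27 − 8 − 5 = 14

M = 14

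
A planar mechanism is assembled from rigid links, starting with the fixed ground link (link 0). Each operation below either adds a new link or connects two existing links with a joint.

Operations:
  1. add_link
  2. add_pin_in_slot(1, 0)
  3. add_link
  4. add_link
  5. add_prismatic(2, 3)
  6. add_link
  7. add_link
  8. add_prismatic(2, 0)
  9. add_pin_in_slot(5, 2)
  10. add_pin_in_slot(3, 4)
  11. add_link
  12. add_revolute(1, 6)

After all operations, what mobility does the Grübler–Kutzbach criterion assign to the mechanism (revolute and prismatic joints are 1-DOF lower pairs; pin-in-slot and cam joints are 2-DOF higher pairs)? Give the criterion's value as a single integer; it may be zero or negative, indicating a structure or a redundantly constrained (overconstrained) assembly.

M = 9

link 0 = ground. State L|J1|J2 = 1|0|0
+link1  2|0|0
PS(1,0) f=2→J2  2|0|1
+link2  3|0|1
+link3  4|0|1
P(2,3) f=1→J1  4|1|1
+link4  5|1|1
+link5  6|1|1
P(2,0) f=1→J1  6|2|1
PS(5,2) f=2→J2  6|2|2
PS(3,4) f=2→J2  6|2|3
+link6  7|2|3
R(1,6) f=1→J1  7|3|3
M = 3(7−1)−2·3−3 = 18−6−3 = 9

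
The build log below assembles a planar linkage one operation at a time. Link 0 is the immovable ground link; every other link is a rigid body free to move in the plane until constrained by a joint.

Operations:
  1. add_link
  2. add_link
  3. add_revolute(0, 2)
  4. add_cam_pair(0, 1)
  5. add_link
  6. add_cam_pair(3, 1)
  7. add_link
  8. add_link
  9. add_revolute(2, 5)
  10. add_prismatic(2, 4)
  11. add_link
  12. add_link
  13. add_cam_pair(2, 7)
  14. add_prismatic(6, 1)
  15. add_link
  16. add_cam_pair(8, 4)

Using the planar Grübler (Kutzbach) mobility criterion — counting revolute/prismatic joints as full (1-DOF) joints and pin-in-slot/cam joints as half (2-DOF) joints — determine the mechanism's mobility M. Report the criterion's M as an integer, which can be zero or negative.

(L,J1,J2)=(1,0,0); link0 fixed
link1: (2,0,0)
link2: (3,0,0)
R 0-2 [J1]: (3,1,0)
C 0-1 [J2]: (3,1,1)
link3: (4,1,1)
C 3-1 [J2]: (4,1,2)
link4: (5,1,2)
link5: (6,1,2)
R 2-5 [J1]: (6,2,2)
P 2-4 [J1]: (6,3,2)
link6: (7,3,2)
link7: (8,3,2)
C 2-7 [J2]: (8,3,3)
P 6-1 [J1]: (8,4,3)
link8: (9,4,3)
C 8-4 [J2]: (9,4,4)
Grübler: 3·8 − 2·4 − 4 = 12

M = 12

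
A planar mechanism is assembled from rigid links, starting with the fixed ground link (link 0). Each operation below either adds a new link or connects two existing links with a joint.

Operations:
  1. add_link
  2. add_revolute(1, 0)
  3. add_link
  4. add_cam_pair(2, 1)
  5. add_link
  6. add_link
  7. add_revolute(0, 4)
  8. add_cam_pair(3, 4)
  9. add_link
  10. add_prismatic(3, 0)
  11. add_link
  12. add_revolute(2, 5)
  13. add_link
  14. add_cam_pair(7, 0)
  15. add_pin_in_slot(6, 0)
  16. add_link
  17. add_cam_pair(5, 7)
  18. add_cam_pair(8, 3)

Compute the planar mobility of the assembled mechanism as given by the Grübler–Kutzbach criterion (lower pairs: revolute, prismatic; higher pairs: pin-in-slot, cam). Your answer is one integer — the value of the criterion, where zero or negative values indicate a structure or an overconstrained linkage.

ground; <1,0,0>
#1 <2,0,0>
R:1↔0 J1 <2,1,0>
#2 <3,1,0>
C:2↔1 J2 <3,1,1>
#3 <4,1,1>
#4 <5,1,1>
R:0↔4 J1 <5,2,1>
C:3↔4 J2 <5,2,2>
#5 <6,2,2>
P:3↔0 J1 <6,3,2>
#6 <7,3,2>
R:2↔5 J1 <7,4,2>
#7 <8,4,2>
C:7↔0 J2 <8,4,3>
PS:6↔0 J2 <8,4,4>
#8 <9,4,4>
C:5↔7 J2 <9,4,5>
C:8↔3 J2 <9,4,6>
3×8 − 2×4 − 1×6 = 10

M = 10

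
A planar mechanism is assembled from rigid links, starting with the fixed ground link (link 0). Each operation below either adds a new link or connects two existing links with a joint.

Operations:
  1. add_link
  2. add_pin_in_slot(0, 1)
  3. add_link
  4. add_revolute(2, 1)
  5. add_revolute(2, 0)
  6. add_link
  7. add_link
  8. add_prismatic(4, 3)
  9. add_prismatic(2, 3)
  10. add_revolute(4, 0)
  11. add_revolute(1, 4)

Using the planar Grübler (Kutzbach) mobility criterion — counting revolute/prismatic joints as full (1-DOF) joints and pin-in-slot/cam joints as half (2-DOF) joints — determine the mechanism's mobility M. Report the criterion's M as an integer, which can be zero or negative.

M = -1

(L,J1,J2)=(1,0,0); link0 fixed
link1: (2,0,0)
PS 0-1 [J2]: (2,0,1)
link2: (3,0,1)
R 2-1 [J1]: (3,1,1)
R 2-0 [J1]: (3,2,1)
link3: (4,2,1)
link4: (5,2,1)
P 4-3 [J1]: (5,3,1)
P 2-3 [J1]: (5,4,1)
R 4-0 [J1]: (5,5,1)
R 1-4 [J1]: (5,6,1)
Grübler: 3·4 − 2·6 − 1 = -1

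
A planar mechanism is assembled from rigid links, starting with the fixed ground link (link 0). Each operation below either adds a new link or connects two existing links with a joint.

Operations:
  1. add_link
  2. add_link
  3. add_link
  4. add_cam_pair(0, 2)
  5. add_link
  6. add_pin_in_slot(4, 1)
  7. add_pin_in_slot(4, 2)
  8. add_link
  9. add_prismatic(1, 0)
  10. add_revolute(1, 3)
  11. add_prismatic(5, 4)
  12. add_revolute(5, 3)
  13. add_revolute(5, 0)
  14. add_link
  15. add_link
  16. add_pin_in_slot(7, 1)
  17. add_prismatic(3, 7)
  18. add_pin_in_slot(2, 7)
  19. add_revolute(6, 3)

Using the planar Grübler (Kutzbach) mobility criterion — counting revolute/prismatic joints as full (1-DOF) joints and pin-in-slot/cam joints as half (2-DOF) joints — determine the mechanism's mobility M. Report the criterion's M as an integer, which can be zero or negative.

L=1 J1=0 J2=0
add link → L=2 J1=0 J2=0
add link → L=3 J1=0 J2=0
add link → L=4 J1=0 J2=0
C@0,2 dof=2 J2 → L=4 J1=0 J2=1
add link → L=5 J1=0 J2=1
PS@4,1 dof=2 J2 → L=5 J1=0 J2=2
PS@4,2 dof=2 J2 → L=5 J1=0 J2=3
add link → L=6 J1=0 J2=3
P@1,0 dof=1 J1 → L=6 J1=1 J2=3
R@1,3 dof=1 J1 → L=6 J1=2 J2=3
P@5,4 dof=1 J1 → L=6 J1=3 J2=3
R@5,3 dof=1 J1 → L=6 J1=4 J2=3
R@5,0 dof=1 J1 → L=6 J1=5 J2=3
add link → L=7 J1=5 J2=3
add link → L=8 J1=5 J2=3
PS@7,1 dof=2 J2 → L=8 J1=5 J2=4
P@3,7 dof=1 J1 → L=8 J1=6 J2=4
PS@2,7 dof=2 J2 → L=8 J1=6 J2=5
R@6,3 dof=1 J1 → L=8 J1=7 J2=5
M=3(L−1)−2J1−J2=3·7−2·7−5=2

M = 2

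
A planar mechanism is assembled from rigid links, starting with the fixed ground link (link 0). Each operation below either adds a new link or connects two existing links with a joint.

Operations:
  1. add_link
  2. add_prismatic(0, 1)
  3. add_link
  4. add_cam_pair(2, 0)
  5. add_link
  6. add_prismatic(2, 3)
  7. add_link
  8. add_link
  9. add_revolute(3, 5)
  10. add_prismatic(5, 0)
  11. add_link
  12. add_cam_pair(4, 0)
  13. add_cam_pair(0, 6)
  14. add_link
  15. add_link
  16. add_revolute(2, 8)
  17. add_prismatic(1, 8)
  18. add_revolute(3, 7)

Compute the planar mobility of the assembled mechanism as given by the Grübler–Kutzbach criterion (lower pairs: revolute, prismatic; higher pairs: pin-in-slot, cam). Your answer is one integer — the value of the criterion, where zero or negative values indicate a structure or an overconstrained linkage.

M = 7

(L,J1,J2)=(1,0,0); link0 fixed
link1: (2,0,0)
P 0-1 [J1]: (2,1,0)
link2: (3,1,0)
C 2-0 [J2]: (3,1,1)
link3: (4,1,1)
P 2-3 [J1]: (4,2,1)
link4: (5,2,1)
link5: (6,2,1)
R 3-5 [J1]: (6,3,1)
P 5-0 [J1]: (6,4,1)
link6: (7,4,1)
C 4-0 [J2]: (7,4,2)
C 0-6 [J2]: (7,4,3)
link7: (8,4,3)
link8: (9,4,3)
R 2-8 [J1]: (9,5,3)
P 1-8 [J1]: (9,6,3)
R 3-7 [J1]: (9,7,3)
Grübler: 3·8 − 2·7 − 3 = 7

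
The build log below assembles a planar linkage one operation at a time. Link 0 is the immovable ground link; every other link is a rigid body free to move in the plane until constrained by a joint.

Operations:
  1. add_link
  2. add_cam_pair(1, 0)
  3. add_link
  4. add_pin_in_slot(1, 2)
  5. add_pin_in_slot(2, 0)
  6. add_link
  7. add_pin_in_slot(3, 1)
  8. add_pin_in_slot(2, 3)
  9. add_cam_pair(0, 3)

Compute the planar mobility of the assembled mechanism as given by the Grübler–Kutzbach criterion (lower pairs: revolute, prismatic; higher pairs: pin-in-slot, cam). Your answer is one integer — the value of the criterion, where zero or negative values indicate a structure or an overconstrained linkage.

ground; <1,0,0>
#1 <2,0,0>
C:1↔0 J2 <2,0,1>
#2 <3,0,1>
PS:1↔2 J2 <3,0,2>
PS:2↔0 J2 <3,0,3>
#3 <4,0,3>
PS:3↔1 J2 <4,0,4>
PS:2↔3 J2 <4,0,5>
C:0↔3 J2 <4,0,6>
3×3 − 2×0 − 1×6 = 3

M = 3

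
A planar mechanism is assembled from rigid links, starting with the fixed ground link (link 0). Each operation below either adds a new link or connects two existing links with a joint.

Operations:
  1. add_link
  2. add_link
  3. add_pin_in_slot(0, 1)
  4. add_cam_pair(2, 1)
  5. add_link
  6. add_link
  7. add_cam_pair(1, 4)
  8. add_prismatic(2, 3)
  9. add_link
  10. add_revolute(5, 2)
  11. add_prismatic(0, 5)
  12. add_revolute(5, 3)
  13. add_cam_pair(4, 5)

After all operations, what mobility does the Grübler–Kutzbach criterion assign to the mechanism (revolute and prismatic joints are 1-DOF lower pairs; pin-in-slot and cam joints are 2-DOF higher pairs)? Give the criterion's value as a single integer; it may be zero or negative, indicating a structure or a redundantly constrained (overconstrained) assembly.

M = 3

link 0 = ground. State L|J1|J2 = 1|0|0
+link1  2|0|0
+link2  3|0|0
PS(0,1) f=2→J2  3|0|1
C(2,1) f=2→J2  3|0|2
+link3  4|0|2
+link4  5|0|2
C(1,4) f=2→J2  5|0|3
P(2,3) f=1→J1  5|1|3
+link5  6|1|3
R(5,2) f=1→J1  6|2|3
P(0,5) f=1→J1  6|3|3
R(5,3) f=1→J1  6|4|3
C(4,5) f=2→J2  6|4|4
M = 3(6−1)−2·4−4 = 15−8−4 = 3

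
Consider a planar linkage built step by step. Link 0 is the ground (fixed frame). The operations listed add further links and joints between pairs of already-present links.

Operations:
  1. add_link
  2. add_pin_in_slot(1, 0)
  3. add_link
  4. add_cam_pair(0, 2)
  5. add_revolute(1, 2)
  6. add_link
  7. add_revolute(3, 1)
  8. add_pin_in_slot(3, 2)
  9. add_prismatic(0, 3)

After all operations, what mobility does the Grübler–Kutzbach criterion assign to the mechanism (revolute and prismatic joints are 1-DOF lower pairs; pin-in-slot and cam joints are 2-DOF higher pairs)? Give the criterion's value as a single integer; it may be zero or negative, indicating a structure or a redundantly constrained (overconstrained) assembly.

link 0 = ground. State L|J1|J2 = 1|0|0
+link1  2|0|0
PS(1,0) f=2→J2  2|0|1
+link2  3|0|1
C(0,2) f=2→J2  3|0|2
R(1,2) f=1→J1  3|1|2
+link3  4|1|2
R(3,1) f=1→J1  4|2|2
PS(3,2) f=2→J2  4|2|3
P(0,3) f=1→J1  4|3|3
M = 3(4−1)−2·3−3 = 9−6−3 = 0

M = 0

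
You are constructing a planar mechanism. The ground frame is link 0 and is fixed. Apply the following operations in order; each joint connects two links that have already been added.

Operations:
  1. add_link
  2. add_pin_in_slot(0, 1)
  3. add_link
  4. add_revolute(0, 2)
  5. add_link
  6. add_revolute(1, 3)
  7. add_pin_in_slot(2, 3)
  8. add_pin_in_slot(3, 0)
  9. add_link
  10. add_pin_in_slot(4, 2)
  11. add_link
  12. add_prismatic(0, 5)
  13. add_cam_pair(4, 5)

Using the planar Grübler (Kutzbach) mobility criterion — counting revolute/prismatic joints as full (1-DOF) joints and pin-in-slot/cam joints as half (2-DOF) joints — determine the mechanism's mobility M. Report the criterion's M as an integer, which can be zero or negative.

M = 4

ground; <1,0,0>
#1 <2,0,0>
PS:0↔1 J2 <2,0,1>
#2 <3,0,1>
R:0↔2 J1 <3,1,1>
#3 <4,1,1>
R:1↔3 J1 <4,2,1>
PS:2↔3 J2 <4,2,2>
PS:3↔0 J2 <4,2,3>
#4 <5,2,3>
PS:4↔2 J2 <5,2,4>
#5 <6,2,4>
P:0↔5 J1 <6,3,4>
C:4↔5 J2 <6,3,5>
3×5 − 2×3 − 1×5 = 4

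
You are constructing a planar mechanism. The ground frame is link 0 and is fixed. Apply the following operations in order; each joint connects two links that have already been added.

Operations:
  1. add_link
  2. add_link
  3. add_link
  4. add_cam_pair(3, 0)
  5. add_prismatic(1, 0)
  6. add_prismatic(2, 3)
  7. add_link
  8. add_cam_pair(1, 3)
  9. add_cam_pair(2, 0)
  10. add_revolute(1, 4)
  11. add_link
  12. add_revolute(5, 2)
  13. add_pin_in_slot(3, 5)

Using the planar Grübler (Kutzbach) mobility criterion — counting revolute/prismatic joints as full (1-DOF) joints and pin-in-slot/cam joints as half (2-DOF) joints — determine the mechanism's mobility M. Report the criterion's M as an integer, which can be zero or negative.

M = 3

(L,J1,J2)=(1,0,0); link0 fixed
link1: (2,0,0)
link2: (3,0,0)
link3: (4,0,0)
C 3-0 [J2]: (4,0,1)
P 1-0 [J1]: (4,1,1)
P 2-3 [J1]: (4,2,1)
link4: (5,2,1)
C 1-3 [J2]: (5,2,2)
C 2-0 [J2]: (5,2,3)
R 1-4 [J1]: (5,3,3)
link5: (6,3,3)
R 5-2 [J1]: (6,4,3)
PS 3-5 [J2]: (6,4,4)
Grübler: 3·5 − 2·4 − 4 = 3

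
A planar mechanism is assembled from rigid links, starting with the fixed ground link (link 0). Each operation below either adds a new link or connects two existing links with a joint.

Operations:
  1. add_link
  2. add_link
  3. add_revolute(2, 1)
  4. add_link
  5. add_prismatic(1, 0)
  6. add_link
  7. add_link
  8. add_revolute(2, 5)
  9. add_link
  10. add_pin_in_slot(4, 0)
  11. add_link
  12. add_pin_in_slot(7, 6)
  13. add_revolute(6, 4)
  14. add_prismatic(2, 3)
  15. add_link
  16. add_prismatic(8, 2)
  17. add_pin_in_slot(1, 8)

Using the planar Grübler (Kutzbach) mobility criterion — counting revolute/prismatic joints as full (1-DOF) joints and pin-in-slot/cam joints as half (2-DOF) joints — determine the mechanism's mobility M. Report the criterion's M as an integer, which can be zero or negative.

M = 9

[1;0;0] (link 0 is ground)
L+ [2;0;0]
L+ [3;0;0]
R(2,1)∈J1 [3;1;0]
L+ [4;1;0]
P(1,0)∈J1 [4;2;0]
L+ [5;2;0]
L+ [6;2;0]
R(2,5)∈J1 [6;3;0]
L+ [7;3;0]
PS(4,0)∈J2 [7;3;1]
L+ [8;3;1]
PS(7,6)∈J2 [8;3;2]
R(6,4)∈J1 [8;4;2]
P(2,3)∈J1 [8;5;2]
L+ [9;5;2]
P(8,2)∈J1 [9;6;2]
PS(1,8)∈J2 [9;6;3]
mobility = 24 − 12 − 3 = 9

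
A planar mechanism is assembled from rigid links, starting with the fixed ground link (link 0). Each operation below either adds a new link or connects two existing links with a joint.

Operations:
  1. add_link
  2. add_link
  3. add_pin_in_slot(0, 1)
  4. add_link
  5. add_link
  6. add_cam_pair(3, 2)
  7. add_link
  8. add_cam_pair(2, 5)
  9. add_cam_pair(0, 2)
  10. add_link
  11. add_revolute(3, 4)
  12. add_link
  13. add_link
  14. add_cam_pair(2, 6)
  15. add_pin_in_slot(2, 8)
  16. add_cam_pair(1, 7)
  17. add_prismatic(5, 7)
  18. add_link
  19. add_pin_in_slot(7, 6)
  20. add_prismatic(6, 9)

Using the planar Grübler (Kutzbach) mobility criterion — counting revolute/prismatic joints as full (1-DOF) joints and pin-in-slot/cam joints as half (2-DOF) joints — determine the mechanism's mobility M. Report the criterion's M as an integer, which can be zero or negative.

link 0 = ground. State L|J1|J2 = 1|0|0
+link1  2|0|0
+link2  3|0|0
PS(0,1) f=2→J2  3|0|1
+link3  4|0|1
+link4  5|0|1
C(3,2) f=2→J2  5|0|2
+link5  6|0|2
C(2,5) f=2→J2  6|0|3
C(0,2) f=2→J2  6|0|4
+link6  7|0|4
R(3,4) f=1→J1  7|1|4
+link7  8|1|4
+link8  9|1|4
C(2,6) f=2→J2  9|1|5
PS(2,8) f=2→J2  9|1|6
C(1,7) f=2→J2  9|1|7
P(5,7) f=1→J1  9|2|7
+link9  10|2|7
PS(7,6) f=2→J2  10|2|8
P(6,9) f=1→J1  10|3|8
M = 3(10−1)−2·3−8 = 27−6−8 = 13

M = 13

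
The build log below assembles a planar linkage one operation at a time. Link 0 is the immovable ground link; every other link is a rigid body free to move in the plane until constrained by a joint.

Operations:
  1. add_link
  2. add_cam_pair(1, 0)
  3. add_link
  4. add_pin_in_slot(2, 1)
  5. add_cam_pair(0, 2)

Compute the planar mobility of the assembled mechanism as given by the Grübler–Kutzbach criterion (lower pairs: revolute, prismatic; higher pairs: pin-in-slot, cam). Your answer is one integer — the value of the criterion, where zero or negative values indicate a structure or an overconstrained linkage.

M = 3

L=1 J1=0 J2=0
add link → L=2 J1=0 J2=0
C@1,0 dof=2 J2 → L=2 J1=0 J2=1
add link → L=3 J1=0 J2=1
PS@2,1 dof=2 J2 → L=3 J1=0 J2=2
C@0,2 dof=2 J2 → L=3 J1=0 J2=3
M=3(L−1)−2J1−J2=3·2−2·0−3=3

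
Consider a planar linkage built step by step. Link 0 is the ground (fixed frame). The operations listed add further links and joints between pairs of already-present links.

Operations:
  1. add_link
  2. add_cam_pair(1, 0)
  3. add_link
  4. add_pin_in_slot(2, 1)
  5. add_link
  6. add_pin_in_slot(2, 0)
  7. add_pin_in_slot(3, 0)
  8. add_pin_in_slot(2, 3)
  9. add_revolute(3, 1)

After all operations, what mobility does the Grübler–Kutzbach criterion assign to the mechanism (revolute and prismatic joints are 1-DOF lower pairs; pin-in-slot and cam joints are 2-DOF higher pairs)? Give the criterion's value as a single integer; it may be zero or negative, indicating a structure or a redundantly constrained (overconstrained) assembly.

L=1 J1=0 J2=0
add link → L=2 J1=0 J2=0
C@1,0 dof=2 J2 → L=2 J1=0 J2=1
add link → L=3 J1=0 J2=1
PS@2,1 dof=2 J2 → L=3 J1=0 J2=2
add link → L=4 J1=0 J2=2
PS@2,0 dof=2 J2 → L=4 J1=0 J2=3
PS@3,0 dof=2 J2 → L=4 J1=0 J2=4
PS@2,3 dof=2 J2 → L=4 J1=0 J2=5
R@3,1 dof=1 J1 → L=4 J1=1 J2=5
M=3(L−1)−2J1−J2=3·3−2·1−5=2

M = 2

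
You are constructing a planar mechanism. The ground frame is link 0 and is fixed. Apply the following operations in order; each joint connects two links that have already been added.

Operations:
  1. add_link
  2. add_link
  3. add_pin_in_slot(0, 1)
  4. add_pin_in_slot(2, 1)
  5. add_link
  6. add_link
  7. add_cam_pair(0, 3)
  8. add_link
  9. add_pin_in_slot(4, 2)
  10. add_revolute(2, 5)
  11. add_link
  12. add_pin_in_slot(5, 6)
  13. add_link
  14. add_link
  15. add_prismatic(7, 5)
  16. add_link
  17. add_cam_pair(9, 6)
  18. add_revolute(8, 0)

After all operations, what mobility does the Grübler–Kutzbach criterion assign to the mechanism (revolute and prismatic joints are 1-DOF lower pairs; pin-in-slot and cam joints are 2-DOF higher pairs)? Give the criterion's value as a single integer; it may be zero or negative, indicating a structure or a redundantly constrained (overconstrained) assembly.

M = 15

[1;0;0] (link 0 is ground)
L+ [2;0;0]
L+ [3;0;0]
PS(0,1)∈J2 [3;0;1]
PS(2,1)∈J2 [3;0;2]
L+ [4;0;2]
L+ [5;0;2]
C(0,3)∈J2 [5;0;3]
L+ [6;0;3]
PS(4,2)∈J2 [6;0;4]
R(2,5)∈J1 [6;1;4]
L+ [7;1;4]
PS(5,6)∈J2 [7;1;5]
L+ [8;1;5]
L+ [9;1;5]
P(7,5)∈J1 [9;2;5]
L+ [10;2;5]
C(9,6)∈J2 [10;2;6]
R(8,0)∈J1 [10;3;6]
mobility = 27 − 6 − 6 = 15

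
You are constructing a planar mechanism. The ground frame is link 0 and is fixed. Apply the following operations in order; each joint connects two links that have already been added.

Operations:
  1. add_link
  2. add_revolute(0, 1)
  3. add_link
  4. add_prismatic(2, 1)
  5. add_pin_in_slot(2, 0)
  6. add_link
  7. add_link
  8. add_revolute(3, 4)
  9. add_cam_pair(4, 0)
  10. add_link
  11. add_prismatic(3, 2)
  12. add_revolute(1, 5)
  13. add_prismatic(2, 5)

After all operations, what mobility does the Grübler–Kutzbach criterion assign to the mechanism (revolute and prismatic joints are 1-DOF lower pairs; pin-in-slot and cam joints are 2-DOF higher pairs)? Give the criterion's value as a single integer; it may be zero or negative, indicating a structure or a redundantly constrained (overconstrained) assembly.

L=1 J1=0 J2=0
add link → L=2 J1=0 J2=0
R@0,1 dof=1 J1 → L=2 J1=1 J2=0
add link → L=3 J1=1 J2=0
P@2,1 dof=1 J1 → L=3 J1=2 J2=0
PS@2,0 dof=2 J2 → L=3 J1=2 J2=1
add link → L=4 J1=2 J2=1
add link → L=5 J1=2 J2=1
R@3,4 dof=1 J1 → L=5 J1=3 J2=1
C@4,0 dof=2 J2 → L=5 J1=3 J2=2
add link → L=6 J1=3 J2=2
P@3,2 dof=1 J1 → L=6 J1=4 J2=2
R@1,5 dof=1 J1 → L=6 J1=5 J2=2
P@2,5 dof=1 J1 → L=6 J1=6 J2=2
M=3(L−1)−2J1−J2=3·5−2·6−2=1

M = 1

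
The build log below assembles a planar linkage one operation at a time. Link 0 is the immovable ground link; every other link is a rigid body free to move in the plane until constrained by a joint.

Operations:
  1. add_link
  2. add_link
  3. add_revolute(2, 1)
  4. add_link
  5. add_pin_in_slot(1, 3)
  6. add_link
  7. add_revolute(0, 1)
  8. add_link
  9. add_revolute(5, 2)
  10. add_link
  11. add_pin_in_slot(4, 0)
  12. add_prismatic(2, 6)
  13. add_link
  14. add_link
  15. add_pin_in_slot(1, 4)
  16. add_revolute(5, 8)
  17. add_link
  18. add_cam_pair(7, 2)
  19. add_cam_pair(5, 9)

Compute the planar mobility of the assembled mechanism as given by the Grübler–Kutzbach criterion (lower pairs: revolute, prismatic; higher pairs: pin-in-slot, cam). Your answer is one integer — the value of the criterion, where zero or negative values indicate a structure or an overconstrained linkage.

M = 12

link 0 = ground. State L|J1|J2 = 1|0|0
+link1  2|0|0
+link2  3|0|0
R(2,1) f=1→J1  3|1|0
+link3  4|1|0
PS(1,3) f=2→J2  4|1|1
+link4  5|1|1
R(0,1) f=1→J1  5|2|1
+link5  6|2|1
R(5,2) f=1→J1  6|3|1
+link6  7|3|1
PS(4,0) f=2→J2  7|3|2
P(2,6) f=1→J1  7|4|2
+link7  8|4|2
+link8  9|4|2
PS(1,4) f=2→J2  9|4|3
R(5,8) f=1→J1  9|5|3
+link9  10|5|3
C(7,2) f=2→J2  10|5|4
C(5,9) f=2→J2  10|5|5
M = 3(10−1)−2·5−5 = 27−10−5 = 12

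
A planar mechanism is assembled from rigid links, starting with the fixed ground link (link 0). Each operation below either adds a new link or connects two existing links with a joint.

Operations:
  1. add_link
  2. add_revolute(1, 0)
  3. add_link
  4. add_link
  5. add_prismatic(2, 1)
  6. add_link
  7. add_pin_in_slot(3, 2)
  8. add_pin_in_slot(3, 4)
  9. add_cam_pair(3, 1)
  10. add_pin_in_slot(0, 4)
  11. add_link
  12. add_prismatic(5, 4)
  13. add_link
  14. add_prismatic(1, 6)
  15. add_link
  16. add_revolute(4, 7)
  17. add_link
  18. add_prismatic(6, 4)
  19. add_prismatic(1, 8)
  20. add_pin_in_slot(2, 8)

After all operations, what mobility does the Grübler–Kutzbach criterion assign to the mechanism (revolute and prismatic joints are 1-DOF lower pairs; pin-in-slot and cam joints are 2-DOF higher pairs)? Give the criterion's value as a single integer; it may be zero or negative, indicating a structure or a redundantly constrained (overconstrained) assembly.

[1;0;0] (link 0 is ground)
L+ [2;0;0]
R(1,0)∈J1 [2;1;0]
L+ [3;1;0]
L+ [4;1;0]
P(2,1)∈J1 [4;2;0]
L+ [5;2;0]
PS(3,2)∈J2 [5;2;1]
PS(3,4)∈J2 [5;2;2]
C(3,1)∈J2 [5;2;3]
PS(0,4)∈J2 [5;2;4]
L+ [6;2;4]
P(5,4)∈J1 [6;3;4]
L+ [7;3;4]
P(1,6)∈J1 [7;4;4]
L+ [8;4;4]
R(4,7)∈J1 [8;5;4]
L+ [9;5;4]
P(6,4)∈J1 [9;6;4]
P(1,8)∈J1 [9;7;4]
PS(2,8)∈J2 [9;7;5]
mobility = 24 − 14 − 5 = 5

M = 5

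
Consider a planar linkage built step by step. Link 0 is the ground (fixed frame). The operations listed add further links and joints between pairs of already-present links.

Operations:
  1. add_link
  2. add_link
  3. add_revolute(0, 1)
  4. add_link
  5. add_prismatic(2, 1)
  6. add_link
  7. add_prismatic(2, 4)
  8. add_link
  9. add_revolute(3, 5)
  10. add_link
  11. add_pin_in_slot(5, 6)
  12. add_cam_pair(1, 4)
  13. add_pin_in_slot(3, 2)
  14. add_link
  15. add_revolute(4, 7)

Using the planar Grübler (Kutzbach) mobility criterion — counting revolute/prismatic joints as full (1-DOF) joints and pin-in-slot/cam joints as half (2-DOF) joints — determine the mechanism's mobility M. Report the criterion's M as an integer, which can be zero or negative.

M = 8

L=1 J1=0 J2=0
add link → L=2 J1=0 J2=0
add link → L=3 J1=0 J2=0
R@0,1 dof=1 J1 → L=3 J1=1 J2=0
add link → L=4 J1=1 J2=0
P@2,1 dof=1 J1 → L=4 J1=2 J2=0
add link → L=5 J1=2 J2=0
P@2,4 dof=1 J1 → L=5 J1=3 J2=0
add link → L=6 J1=3 J2=0
R@3,5 dof=1 J1 → L=6 J1=4 J2=0
add link → L=7 J1=4 J2=0
PS@5,6 dof=2 J2 → L=7 J1=4 J2=1
C@1,4 dof=2 J2 → L=7 J1=4 J2=2
PS@3,2 dof=2 J2 → L=7 J1=4 J2=3
add link → L=8 J1=4 J2=3
R@4,7 dof=1 J1 → L=8 J1=5 J2=3
M=3(L−1)−2J1−J2=3·7−2·5−3=8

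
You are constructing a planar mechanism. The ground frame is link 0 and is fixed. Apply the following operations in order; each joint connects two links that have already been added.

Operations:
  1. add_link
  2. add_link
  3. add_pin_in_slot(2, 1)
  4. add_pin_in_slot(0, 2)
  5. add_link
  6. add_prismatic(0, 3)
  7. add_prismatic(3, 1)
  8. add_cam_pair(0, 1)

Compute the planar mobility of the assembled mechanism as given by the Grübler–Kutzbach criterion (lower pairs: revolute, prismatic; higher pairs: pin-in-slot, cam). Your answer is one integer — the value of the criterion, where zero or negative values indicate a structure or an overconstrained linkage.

M = 2

[1;0;0] (link 0 is ground)
L+ [2;0;0]
L+ [3;0;0]
PS(2,1)∈J2 [3;0;1]
PS(0,2)∈J2 [3;0;2]
L+ [4;0;2]
P(0,3)∈J1 [4;1;2]
P(3,1)∈J1 [4;2;2]
C(0,1)∈J2 [4;2;3]
mobility = 9 − 4 − 3 = 2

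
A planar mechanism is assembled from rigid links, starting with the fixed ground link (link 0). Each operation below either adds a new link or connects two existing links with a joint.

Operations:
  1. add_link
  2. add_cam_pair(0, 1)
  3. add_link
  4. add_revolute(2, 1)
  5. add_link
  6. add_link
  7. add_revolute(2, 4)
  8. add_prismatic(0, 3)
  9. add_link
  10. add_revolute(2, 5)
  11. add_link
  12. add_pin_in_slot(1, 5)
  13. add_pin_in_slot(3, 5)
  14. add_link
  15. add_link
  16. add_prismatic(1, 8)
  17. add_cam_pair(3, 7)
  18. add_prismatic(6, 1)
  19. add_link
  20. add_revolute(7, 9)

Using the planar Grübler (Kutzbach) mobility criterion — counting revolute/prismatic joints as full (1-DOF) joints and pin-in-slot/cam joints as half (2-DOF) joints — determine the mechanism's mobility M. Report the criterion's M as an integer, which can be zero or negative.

M = 9

(L,J1,J2)=(1,0,0); link0 fixed
link1: (2,0,0)
C 0-1 [J2]: (2,0,1)
link2: (3,0,1)
R 2-1 [J1]: (3,1,1)
link3: (4,1,1)
link4: (5,1,1)
R 2-4 [J1]: (5,2,1)
P 0-3 [J1]: (5,3,1)
link5: (6,3,1)
R 2-5 [J1]: (6,4,1)
link6: (7,4,1)
PS 1-5 [J2]: (7,4,2)
PS 3-5 [J2]: (7,4,3)
link7: (8,4,3)
link8: (9,4,3)
P 1-8 [J1]: (9,5,3)
C 3-7 [J2]: (9,5,4)
P 6-1 [J1]: (9,6,4)
link9: (10,6,4)
R 7-9 [J1]: (10,7,4)
Grübler: 3·9 − 2·7 − 4 = 9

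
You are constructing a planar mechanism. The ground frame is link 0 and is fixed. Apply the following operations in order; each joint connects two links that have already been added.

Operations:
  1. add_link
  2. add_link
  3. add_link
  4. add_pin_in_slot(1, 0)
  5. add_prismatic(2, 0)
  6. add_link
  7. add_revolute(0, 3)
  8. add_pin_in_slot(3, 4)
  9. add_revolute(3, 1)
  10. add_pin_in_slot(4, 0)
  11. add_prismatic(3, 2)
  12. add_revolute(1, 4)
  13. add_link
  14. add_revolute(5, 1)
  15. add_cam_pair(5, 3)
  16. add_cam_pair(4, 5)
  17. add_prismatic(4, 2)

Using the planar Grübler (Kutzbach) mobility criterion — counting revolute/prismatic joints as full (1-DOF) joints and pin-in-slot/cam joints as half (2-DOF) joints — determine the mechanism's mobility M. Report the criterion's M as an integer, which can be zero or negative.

(L,J1,J2)=(1,0,0); link0 fixed
link1: (2,0,0)
link2: (3,0,0)
link3: (4,0,0)
PS 1-0 [J2]: (4,0,1)
P 2-0 [J1]: (4,1,1)
link4: (5,1,1)
R 0-3 [J1]: (5,2,1)
PS 3-4 [J2]: (5,2,2)
R 3-1 [J1]: (5,3,2)
PS 4-0 [J2]: (5,3,3)
P 3-2 [J1]: (5,4,3)
R 1-4 [J1]: (5,5,3)
link5: (6,5,3)
R 5-1 [J1]: (6,6,3)
C 5-3 [J2]: (6,6,4)
C 4-5 [J2]: (6,6,5)
P 4-2 [J1]: (6,7,5)
Grübler: 3·5 − 2·7 − 5 = -4

M = -4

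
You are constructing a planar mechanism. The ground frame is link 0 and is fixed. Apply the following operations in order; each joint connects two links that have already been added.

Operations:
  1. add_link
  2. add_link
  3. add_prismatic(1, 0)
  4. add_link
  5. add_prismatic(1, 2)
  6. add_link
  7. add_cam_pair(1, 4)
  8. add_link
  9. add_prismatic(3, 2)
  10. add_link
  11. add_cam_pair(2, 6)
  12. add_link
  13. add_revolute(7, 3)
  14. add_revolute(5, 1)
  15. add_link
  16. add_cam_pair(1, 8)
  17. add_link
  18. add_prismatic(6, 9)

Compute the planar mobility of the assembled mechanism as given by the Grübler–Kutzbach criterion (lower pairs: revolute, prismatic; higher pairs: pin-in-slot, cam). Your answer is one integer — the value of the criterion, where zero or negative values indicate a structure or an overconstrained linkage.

(L,J1,J2)=(1,0,0); link0 fixed
link1: (2,0,0)
link2: (3,0,0)
P 1-0 [J1]: (3,1,0)
link3: (4,1,0)
P 1-2 [J1]: (4,2,0)
link4: (5,2,0)
C 1-4 [J2]: (5,2,1)
link5: (6,2,1)
P 3-2 [J1]: (6,3,1)
link6: (7,3,1)
C 2-6 [J2]: (7,3,2)
link7: (8,3,2)
R 7-3 [J1]: (8,4,2)
R 5-1 [J1]: (8,5,2)
link8: (9,5,2)
C 1-8 [J2]: (9,5,3)
link9: (10,5,3)
P 6-9 [J1]: (10,6,3)
Grübler: 3·9 − 2·6 − 3 = 12

M = 12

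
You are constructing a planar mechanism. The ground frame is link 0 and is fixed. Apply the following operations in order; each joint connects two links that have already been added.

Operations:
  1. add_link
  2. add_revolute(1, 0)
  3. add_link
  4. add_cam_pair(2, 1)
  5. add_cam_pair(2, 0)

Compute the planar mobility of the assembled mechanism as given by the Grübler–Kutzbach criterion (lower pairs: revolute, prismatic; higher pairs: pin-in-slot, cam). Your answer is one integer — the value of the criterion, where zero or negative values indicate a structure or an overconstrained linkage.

ground; <1,0,0>
#1 <2,0,0>
R:1↔0 J1 <2,1,0>
#2 <3,1,0>
C:2↔1 J2 <3,1,1>
C:2↔0 J2 <3,1,2>
3×2 − 2×1 − 1×2 = 2

M = 2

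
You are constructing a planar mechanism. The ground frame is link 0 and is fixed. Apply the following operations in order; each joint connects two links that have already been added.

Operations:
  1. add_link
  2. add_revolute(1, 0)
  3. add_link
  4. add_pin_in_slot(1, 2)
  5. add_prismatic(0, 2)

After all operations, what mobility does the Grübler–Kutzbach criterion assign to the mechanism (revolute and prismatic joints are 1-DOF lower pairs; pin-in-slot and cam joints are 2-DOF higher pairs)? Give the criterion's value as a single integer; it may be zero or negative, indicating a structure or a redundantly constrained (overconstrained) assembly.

M = 1

[1;0;0] (link 0 is ground)
L+ [2;0;0]
R(1,0)∈J1 [2;1;0]
L+ [3;1;0]
PS(1,2)∈J2 [3;1;1]
P(0,2)∈J1 [3;2;1]
mobility = 6 − 4 − 1 = 1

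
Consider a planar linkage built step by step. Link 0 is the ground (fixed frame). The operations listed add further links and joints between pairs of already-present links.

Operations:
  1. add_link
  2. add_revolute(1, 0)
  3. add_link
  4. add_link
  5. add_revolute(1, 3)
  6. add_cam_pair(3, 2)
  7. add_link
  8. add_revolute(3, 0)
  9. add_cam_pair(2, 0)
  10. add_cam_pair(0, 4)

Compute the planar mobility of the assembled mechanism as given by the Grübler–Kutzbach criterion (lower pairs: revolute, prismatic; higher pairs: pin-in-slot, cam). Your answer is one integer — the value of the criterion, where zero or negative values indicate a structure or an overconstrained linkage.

M = 3

[1;0;0] (link 0 is ground)
L+ [2;0;0]
R(1,0)∈J1 [2;1;0]
L+ [3;1;0]
L+ [4;1;0]
R(1,3)∈J1 [4;2;0]
C(3,2)∈J2 [4;2;1]
L+ [5;2;1]
R(3,0)∈J1 [5;3;1]
C(2,0)∈J2 [5;3;2]
C(0,4)∈J2 [5;3;3]
mobility = 12 − 6 − 3 = 3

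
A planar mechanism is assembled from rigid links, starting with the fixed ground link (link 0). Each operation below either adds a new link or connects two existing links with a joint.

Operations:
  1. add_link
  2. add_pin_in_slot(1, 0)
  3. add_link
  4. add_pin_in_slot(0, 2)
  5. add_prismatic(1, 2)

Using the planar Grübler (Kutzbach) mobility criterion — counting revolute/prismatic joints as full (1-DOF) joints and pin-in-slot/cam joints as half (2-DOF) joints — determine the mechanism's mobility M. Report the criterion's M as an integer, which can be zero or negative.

L=1 J1=0 J2=0
add link → L=2 J1=0 J2=0
PS@1,0 dof=2 J2 → L=2 J1=0 J2=1
add link → L=3 J1=0 J2=1
PS@0,2 dof=2 J2 → L=3 J1=0 J2=2
P@1,2 dof=1 J1 → L=3 J1=1 J2=2
M=3(L−1)−2J1−J2=3·2−2·1−2=2

M = 2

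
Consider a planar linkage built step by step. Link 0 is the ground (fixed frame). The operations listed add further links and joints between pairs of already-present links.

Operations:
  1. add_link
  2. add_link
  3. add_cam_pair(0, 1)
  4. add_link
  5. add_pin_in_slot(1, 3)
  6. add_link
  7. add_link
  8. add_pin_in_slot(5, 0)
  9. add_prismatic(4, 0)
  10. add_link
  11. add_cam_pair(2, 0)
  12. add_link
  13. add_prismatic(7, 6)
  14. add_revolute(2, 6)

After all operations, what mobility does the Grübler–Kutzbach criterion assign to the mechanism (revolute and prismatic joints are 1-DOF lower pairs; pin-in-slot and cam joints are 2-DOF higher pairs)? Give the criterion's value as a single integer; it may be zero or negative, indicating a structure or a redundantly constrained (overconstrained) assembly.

M = 11

L=1 J1=0 J2=0
add link → L=2 J1=0 J2=0
add link → L=3 J1=0 J2=0
C@0,1 dof=2 J2 → L=3 J1=0 J2=1
add link → L=4 J1=0 J2=1
PS@1,3 dof=2 J2 → L=4 J1=0 J2=2
add link → L=5 J1=0 J2=2
add link → L=6 J1=0 J2=2
PS@5,0 dof=2 J2 → L=6 J1=0 J2=3
P@4,0 dof=1 J1 → L=6 J1=1 J2=3
add link → L=7 J1=1 J2=3
C@2,0 dof=2 J2 → L=7 J1=1 J2=4
add link → L=8 J1=1 J2=4
P@7,6 dof=1 J1 → L=8 J1=2 J2=4
R@2,6 dof=1 J1 → L=8 J1=3 J2=4
M=3(L−1)−2J1−J2=3·7−2·3−4=11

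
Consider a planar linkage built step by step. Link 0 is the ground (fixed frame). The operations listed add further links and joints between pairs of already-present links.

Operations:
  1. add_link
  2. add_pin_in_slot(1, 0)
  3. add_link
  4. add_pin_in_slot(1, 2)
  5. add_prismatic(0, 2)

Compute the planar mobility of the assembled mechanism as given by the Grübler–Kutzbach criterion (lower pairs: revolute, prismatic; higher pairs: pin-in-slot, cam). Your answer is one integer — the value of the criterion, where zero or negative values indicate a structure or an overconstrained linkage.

M = 2

L=1 J1=0 J2=0
add link → L=2 J1=0 J2=0
PS@1,0 dof=2 J2 → L=2 J1=0 J2=1
add link → L=3 J1=0 J2=1
PS@1,2 dof=2 J2 → L=3 J1=0 J2=2
P@0,2 dof=1 J1 → L=3 J1=1 J2=2
M=3(L−1)−2J1−J2=3·2−2·1−2=2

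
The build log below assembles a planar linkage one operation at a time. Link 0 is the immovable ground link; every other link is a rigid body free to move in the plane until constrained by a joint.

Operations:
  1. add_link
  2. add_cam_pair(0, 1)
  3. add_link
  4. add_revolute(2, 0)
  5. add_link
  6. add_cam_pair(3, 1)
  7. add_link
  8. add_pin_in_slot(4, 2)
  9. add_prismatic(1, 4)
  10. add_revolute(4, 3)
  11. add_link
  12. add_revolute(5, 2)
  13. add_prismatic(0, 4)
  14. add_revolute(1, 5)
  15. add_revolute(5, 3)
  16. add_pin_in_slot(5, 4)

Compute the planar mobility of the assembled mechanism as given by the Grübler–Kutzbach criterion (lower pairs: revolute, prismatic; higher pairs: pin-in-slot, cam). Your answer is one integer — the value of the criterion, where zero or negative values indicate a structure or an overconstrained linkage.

M = -3

ground; <1,0,0>
#1 <2,0,0>
C:0↔1 J2 <2,0,1>
#2 <3,0,1>
R:2↔0 J1 <3,1,1>
#3 <4,1,1>
C:3↔1 J2 <4,1,2>
#4 <5,1,2>
PS:4↔2 J2 <5,1,3>
P:1↔4 J1 <5,2,3>
R:4↔3 J1 <5,3,3>
#5 <6,3,3>
R:5↔2 J1 <6,4,3>
P:0↔4 J1 <6,5,3>
R:1↔5 J1 <6,6,3>
R:5↔3 J1 <6,7,3>
PS:5↔4 J2 <6,7,4>
3×5 − 2×7 − 1×4 = -3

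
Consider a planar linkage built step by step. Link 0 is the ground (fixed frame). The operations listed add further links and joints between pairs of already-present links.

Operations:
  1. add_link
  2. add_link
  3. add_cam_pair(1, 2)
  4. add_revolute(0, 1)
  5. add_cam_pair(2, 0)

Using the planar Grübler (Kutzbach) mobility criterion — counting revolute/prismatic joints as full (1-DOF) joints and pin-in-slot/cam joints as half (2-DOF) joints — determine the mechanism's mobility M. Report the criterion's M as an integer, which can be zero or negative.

L=1 J1=0 J2=0
add link → L=2 J1=0 J2=0
add link → L=3 J1=0 J2=0
C@1,2 dof=2 J2 → L=3 J1=0 J2=1
R@0,1 dof=1 J1 → L=3 J1=1 J2=1
C@2,0 dof=2 J2 → L=3 J1=1 J2=2
M=3(L−1)−2J1−J2=3·2−2·1−2=2

M = 2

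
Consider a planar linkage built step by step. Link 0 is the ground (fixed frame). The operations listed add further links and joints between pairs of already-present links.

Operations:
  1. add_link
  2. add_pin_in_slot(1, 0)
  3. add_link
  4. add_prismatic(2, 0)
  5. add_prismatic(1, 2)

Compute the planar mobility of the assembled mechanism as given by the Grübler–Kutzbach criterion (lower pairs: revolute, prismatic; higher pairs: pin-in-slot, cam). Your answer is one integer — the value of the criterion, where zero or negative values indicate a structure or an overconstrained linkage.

M = 1

link 0 = ground. State L|J1|J2 = 1|0|0
+link1  2|0|0
PS(1,0) f=2→J2  2|0|1
+link2  3|0|1
P(2,0) f=1→J1  3|1|1
P(1,2) f=1→J1  3|2|1
M = 3(3−1)−2·2−1 = 6−4−1 = 1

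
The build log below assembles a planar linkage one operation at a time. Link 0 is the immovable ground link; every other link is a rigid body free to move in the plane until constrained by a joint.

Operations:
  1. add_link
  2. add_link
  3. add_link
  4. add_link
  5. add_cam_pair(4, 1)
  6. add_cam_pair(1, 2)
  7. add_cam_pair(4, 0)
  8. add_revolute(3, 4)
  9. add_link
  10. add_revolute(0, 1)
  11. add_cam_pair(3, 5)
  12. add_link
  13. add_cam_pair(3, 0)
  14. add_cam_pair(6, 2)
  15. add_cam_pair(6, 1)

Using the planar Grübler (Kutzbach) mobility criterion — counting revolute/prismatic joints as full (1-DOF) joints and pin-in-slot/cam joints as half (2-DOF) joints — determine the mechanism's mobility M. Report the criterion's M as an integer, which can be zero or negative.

link 0 = ground. State L|J1|J2 = 1|0|0
+link1  2|0|0
+link2  3|0|0
+link3  4|0|0
+link4  5|0|0
C(4,1) f=2→J2  5|0|1
C(1,2) f=2→J2  5|0|2
C(4,0) f=2→J2  5|0|3
R(3,4) f=1→J1  5|1|3
+link5  6|1|3
R(0,1) f=1→J1  6|2|3
C(3,5) f=2→J2  6|2|4
+link6  7|2|4
C(3,0) f=2→J2  7|2|5
C(6,2) f=2→J2  7|2|6
C(6,1) f=2→J2  7|2|7
M = 3(7−1)−2·2−7 = 18−4−7 = 7

M = 7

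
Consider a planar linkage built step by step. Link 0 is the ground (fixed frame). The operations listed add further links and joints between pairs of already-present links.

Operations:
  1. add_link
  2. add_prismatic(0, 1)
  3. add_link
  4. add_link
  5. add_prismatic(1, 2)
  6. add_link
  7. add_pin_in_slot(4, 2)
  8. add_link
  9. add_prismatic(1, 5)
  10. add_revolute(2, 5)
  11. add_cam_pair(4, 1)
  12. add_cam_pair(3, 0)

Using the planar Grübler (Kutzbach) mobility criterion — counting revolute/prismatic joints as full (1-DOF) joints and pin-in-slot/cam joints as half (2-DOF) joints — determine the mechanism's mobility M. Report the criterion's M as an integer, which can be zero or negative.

ground; <1,0,0>
#1 <2,0,0>
P:0↔1 J1 <2,1,0>
#2 <3,1,0>
#3 <4,1,0>
P:1↔2 J1 <4,2,0>
#4 <5,2,0>
PS:4↔2 J2 <5,2,1>
#5 <6,2,1>
P:1↔5 J1 <6,3,1>
R:2↔5 J1 <6,4,1>
C:4↔1 J2 <6,4,2>
C:3↔0 J2 <6,4,3>
3×5 − 2×4 − 1×3 = 4

M = 4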